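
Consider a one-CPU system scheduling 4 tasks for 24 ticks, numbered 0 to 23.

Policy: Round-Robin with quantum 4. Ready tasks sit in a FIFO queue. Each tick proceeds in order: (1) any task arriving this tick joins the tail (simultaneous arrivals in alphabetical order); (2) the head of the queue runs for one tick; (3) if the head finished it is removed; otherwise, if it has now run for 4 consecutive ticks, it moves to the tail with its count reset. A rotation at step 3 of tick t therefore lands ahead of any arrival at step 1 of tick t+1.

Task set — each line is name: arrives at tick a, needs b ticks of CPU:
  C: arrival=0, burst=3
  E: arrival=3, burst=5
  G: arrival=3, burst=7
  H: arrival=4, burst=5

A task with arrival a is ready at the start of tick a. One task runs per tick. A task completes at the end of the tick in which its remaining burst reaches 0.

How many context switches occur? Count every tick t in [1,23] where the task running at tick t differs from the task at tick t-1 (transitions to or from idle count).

t=0: queue=[C] q_used=0 → run C
t=1: queue=[C] q_used=1 → run C
t=2: queue=[C] q_used=2 → run C
t=3: queue=[E,G] q_used=0 → run E
t=4: queue=[E,G,H] q_used=1 → run E
t=5: queue=[E,G,H] q_used=2 → run E
t=6: queue=[E,G,H] q_used=3 → run E
t=7: queue=[G,H,E] q_used=0 → run G
t=8: queue=[G,H,E] q_used=1 → run G
t=9: queue=[G,H,E] q_used=2 → run G
t=10: queue=[G,H,E] q_used=3 → run G
t=11: queue=[H,E,G] q_used=0 → run H
t=12: queue=[H,E,G] q_used=1 → run H
t=13: queue=[H,E,G] q_used=2 → run H
t=14: queue=[H,E,G] q_used=3 → run H
t=15: queue=[E,G,H] q_used=0 → run E
t=16: queue=[G,H] q_used=0 → run G
t=17: queue=[G,H] q_used=1 → run G
t=18: queue=[G,H] q_used=2 → run G
t=19: queue=[H] q_used=0 → run H
t=20: (idle)
t=21: (idle)
t=22: (idle)
t=23: (idle)

context switches = 7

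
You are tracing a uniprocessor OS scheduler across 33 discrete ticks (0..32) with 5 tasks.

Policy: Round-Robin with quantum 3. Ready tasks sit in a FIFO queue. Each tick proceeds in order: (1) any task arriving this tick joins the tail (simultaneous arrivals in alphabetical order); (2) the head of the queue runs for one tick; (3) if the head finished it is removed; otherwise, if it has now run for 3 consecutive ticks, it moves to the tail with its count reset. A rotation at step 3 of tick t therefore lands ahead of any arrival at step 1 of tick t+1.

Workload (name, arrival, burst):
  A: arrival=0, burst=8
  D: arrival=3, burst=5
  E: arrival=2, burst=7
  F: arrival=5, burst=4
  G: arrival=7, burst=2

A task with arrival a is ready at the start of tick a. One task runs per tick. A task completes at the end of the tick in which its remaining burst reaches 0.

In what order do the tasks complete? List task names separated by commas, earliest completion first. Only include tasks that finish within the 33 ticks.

t=0: queue=[A] q_used=0 → run A
t=1: queue=[A] q_used=1 → run A
t=2: queue=[A,E] q_used=2 → run A
t=3: queue=[E,A,D] q_used=0 → run E
t=4: queue=[E,A,D] q_used=1 → run E
t=5: queue=[E,A,D,F] q_used=2 → run E
t=6: queue=[A,D,F,E] q_used=0 → run A
t=7: queue=[A,D,F,E,G] q_used=1 → run A
t=8: queue=[A,D,F,E,G] q_used=2 → run A
t=9: queue=[D,F,E,G,A] q_used=0 → run D
t=10: queue=[D,F,E,G,A] q_used=1 → run D
t=11: queue=[D,F,E,G,A] q_used=2 → run D
t=12: queue=[F,E,G,A,D] q_used=0 → run F
t=13: queue=[F,E,G,A,D] q_used=1 → run F
t=14: queue=[F,E,G,A,D] q_used=2 → run F
t=15: queue=[E,G,A,D,F] q_used=0 → run E
t=16: queue=[E,G,A,D,F] q_used=1 → run E
t=17: queue=[E,G,A,D,F] q_used=2 → run E
t=18: queue=[G,A,D,F,E] q_used=0 → run G
t=19: queue=[G,A,D,F,E] q_used=1 → run G
t=20: queue=[A,D,F,E] q_used=0 → run A
t=21: queue=[A,D,F,E] q_used=1 → run A
t=22: queue=[D,F,E] q_used=0 → run D
t=23: queue=[D,F,E] q_used=1 → run D
t=24: queue=[F,E] q_used=0 → run F
t=25: queue=[E] q_used=0 → run E
t=26: (idle)
t=27: (idle)
t=28: (idle)
t=29: (idle)
t=30: (idle)
t=31: (idle)
t=32: (idle)

completion order = G, A, D, F, E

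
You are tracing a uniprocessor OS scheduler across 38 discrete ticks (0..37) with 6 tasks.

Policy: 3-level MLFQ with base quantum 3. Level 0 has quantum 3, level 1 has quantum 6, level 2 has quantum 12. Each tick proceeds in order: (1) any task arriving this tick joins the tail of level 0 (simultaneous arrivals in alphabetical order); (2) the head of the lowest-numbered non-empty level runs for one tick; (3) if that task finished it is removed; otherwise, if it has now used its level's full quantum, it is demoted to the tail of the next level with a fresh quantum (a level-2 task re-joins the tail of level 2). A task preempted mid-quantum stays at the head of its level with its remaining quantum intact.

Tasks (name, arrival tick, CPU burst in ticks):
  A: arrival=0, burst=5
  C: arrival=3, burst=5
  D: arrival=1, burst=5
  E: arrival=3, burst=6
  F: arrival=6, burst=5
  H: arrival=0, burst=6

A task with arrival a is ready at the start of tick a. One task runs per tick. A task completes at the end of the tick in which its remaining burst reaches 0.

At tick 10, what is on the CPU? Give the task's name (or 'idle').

running at tick 10 = C

t=0: L0/L1/L2 = AH/-/- → run A
t=1: L0/L1/L2 = AHD/-/- → run A
t=2: L0/L1/L2 = AHD/-/- → run A
t=3: L0/L1/L2 = HDCE/A/- → run H
t=4: L0/L1/L2 = HDCE/A/- → run H
t=5: L0/L1/L2 = HDCE/A/- → run H
t=6: L0/L1/L2 = DCEF/AH/- → run D
t=7: L0/L1/L2 = DCEF/AH/- → run D
t=8: L0/L1/L2 = DCEF/AH/- → run D
t=9: L0/L1/L2 = CEF/AHD/- → run C
t=10: L0/L1/L2 = CEF/AHD/- → run C
t=11: L0/L1/L2 = CEF/AHD/- → run C
t=12: L0/L1/L2 = EF/AHDC/- → run E
t=13: L0/L1/L2 = EF/AHDC/- → run E
t=14: L0/L1/L2 = EF/AHDC/- → run E
t=15: L0/L1/L2 = F/AHDCE/- → run F
t=16: L0/L1/L2 = F/AHDCE/- → run F
t=17: L0/L1/L2 = F/AHDCE/- → run F
t=18: L0/L1/L2 = -/AHDCEF/- → run A
t=19: L0/L1/L2 = -/AHDCEF/- → run A
t=20: L0/L1/L2 = -/HDCEF/- → run H
t=21: L0/L1/L2 = -/HDCEF/- → run H
t=22: L0/L1/L2 = -/HDCEF/- → run H
t=23: L0/L1/L2 = -/DCEF/- → run D
t=24: L0/L1/L2 = -/DCEF/- → run D
t=25: L0/L1/L2 = -/CEF/- → run C
t=26: L0/L1/L2 = -/CEF/- → run C
t=27: L0/L1/L2 = -/EF/- → run E
t=28: L0/L1/L2 = -/EF/- → run E
t=29: L0/L1/L2 = -/EF/- → run E
t=30: L0/L1/L2 = -/F/- → run F
t=31: L0/L1/L2 = -/F/- → run F
t=32: (idle)
t=33: (idle)
t=34: (idle)
t=35: (idle)
t=36: (idle)
t=37: (idle)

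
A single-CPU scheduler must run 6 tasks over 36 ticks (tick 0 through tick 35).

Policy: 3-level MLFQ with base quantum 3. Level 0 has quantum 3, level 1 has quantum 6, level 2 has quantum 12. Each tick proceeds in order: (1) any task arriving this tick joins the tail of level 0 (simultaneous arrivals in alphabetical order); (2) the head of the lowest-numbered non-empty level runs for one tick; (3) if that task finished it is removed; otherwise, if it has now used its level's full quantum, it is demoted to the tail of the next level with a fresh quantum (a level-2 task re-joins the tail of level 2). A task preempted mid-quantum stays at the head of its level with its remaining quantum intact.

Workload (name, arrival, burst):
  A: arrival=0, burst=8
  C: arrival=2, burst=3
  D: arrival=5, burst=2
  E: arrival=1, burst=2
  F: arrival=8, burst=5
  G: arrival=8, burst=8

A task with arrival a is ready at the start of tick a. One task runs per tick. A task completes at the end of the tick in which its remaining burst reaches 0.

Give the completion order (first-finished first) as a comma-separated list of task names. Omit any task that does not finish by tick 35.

t=0: L0/L1/L2 = A/-/- → run A
t=1: L0/L1/L2 = AE/-/- → run A
t=2: L0/L1/L2 = AEC/-/- → run A
t=3: L0/L1/L2 = EC/A/- → run E
t=4: L0/L1/L2 = EC/A/- → run E
t=5: L0/L1/L2 = CD/A/- → run C
t=6: L0/L1/L2 = CD/A/- → run C
t=7: L0/L1/L2 = CD/A/- → run C
t=8: L0/L1/L2 = DFG/A/- → run D
t=9: L0/L1/L2 = DFG/A/- → run D
t=10: L0/L1/L2 = FG/A/- → run F
t=11: L0/L1/L2 = FG/A/- → run F
t=12: L0/L1/L2 = FG/A/- → run F
t=13: L0/L1/L2 = G/AF/- → run G
t=14: L0/L1/L2 = G/AF/- → run G
t=15: L0/L1/L2 = G/AF/- → run G
t=16: L0/L1/L2 = -/AFG/- → run A
t=17: L0/L1/L2 = -/AFG/- → run A
t=18: L0/L1/L2 = -/AFG/- → run A
t=19: L0/L1/L2 = -/AFG/- → run A
t=20: L0/L1/L2 = -/AFG/- → run A
t=21: L0/L1/L2 = -/FG/- → run F
t=22: L0/L1/L2 = -/FG/- → run F
t=23: L0/L1/L2 = -/G/- → run G
t=24: L0/L1/L2 = -/G/- → run G
t=25: L0/L1/L2 = -/G/- → run G
t=26: L0/L1/L2 = -/G/- → run G
t=27: L0/L1/L2 = -/G/- → run G
t=28: (idle)
t=29: (idle)
t=30: (idle)
t=31: (idle)
t=32: (idle)
t=33: (idle)
t=34: (idle)
t=35: (idle)

completion order = E, C, D, A, F, G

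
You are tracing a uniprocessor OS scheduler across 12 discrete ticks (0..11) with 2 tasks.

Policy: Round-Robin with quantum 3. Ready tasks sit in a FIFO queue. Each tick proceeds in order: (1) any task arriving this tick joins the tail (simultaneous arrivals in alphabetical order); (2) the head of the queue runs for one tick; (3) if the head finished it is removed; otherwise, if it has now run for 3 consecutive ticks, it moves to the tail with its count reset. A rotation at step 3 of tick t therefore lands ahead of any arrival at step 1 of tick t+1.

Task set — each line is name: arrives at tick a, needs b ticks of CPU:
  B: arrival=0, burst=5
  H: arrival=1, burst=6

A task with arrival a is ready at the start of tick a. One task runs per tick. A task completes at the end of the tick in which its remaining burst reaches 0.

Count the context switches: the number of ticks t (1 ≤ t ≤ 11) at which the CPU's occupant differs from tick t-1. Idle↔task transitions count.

context switches = 4

t=0: queue=[B] q_used=0 → run B
t=1: queue=[B,H] q_used=1 → run B
t=2: queue=[B,H] q_used=2 → run B
t=3: queue=[H,B] q_used=0 → run H
t=4: queue=[H,B] q_used=1 → run H
t=5: queue=[H,B] q_used=2 → run H
t=6: queue=[B,H] q_used=0 → run B
t=7: queue=[B,H] q_used=1 → run B
t=8: queue=[H] q_used=0 → run H
t=9: queue=[H] q_used=1 → run H
t=10: queue=[H] q_used=2 → run H
t=11: (idle)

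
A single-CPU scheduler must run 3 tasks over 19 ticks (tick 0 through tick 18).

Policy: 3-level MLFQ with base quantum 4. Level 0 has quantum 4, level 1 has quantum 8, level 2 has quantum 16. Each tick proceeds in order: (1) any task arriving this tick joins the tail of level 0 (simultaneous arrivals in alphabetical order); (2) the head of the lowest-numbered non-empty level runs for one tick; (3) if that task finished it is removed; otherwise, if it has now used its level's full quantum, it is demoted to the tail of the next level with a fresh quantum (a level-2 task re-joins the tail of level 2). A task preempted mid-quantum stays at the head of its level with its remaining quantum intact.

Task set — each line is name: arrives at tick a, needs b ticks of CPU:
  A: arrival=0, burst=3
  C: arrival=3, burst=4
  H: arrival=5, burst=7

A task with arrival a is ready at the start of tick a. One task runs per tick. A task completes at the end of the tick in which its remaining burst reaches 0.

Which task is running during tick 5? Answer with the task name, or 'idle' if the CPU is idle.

running at tick 5 = C

t=0: L0/L1/L2 = A/-/- → run A
t=1: L0/L1/L2 = A/-/- → run A
t=2: L0/L1/L2 = A/-/- → run A
t=3: L0/L1/L2 = C/-/- → run C
t=4: L0/L1/L2 = C/-/- → run C
t=5: L0/L1/L2 = CH/-/- → run C
t=6: L0/L1/L2 = CH/-/- → run C
t=7: L0/L1/L2 = H/-/- → run H
t=8: L0/L1/L2 = H/-/- → run H
t=9: L0/L1/L2 = H/-/- → run H
t=10: L0/L1/L2 = H/-/- → run H
t=11: L0/L1/L2 = -/H/- → run H
t=12: L0/L1/L2 = -/H/- → run H
t=13: L0/L1/L2 = -/H/- → run H
t=14: (idle)
t=15: (idle)
t=16: (idle)
t=17: (idle)
t=18: (idle)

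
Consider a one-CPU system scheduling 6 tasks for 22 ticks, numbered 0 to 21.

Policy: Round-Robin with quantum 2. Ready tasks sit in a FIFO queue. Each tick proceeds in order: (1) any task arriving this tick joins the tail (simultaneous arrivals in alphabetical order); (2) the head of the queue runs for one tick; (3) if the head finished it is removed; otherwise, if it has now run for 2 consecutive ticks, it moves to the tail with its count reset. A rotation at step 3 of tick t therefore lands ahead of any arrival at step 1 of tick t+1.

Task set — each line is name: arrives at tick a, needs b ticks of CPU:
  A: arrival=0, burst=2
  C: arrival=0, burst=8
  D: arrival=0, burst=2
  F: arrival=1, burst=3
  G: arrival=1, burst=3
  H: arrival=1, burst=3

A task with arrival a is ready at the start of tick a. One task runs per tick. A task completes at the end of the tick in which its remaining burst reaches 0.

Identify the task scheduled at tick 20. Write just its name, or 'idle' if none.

running at tick 20 = C

t=0: queue=[A,C,D] q_used=0 → run A
t=1: queue=[A,C,D,F,G,H] q_used=1 → run A
t=2: queue=[C,D,F,G,H] q_used=0 → run C
t=3: queue=[C,D,F,G,H] q_used=1 → run C
t=4: queue=[D,F,G,H,C] q_used=0 → run D
t=5: queue=[D,F,G,H,C] q_used=1 → run D
t=6: queue=[F,G,H,C] q_used=0 → run F
t=7: queue=[F,G,H,C] q_used=1 → run F
t=8: queue=[G,H,C,F] q_used=0 → run G
t=9: queue=[G,H,C,F] q_used=1 → run G
t=10: queue=[H,C,F,G] q_used=0 → run H
t=11: queue=[H,C,F,G] q_used=1 → run H
t=12: queue=[C,F,G,H] q_used=0 → run C
t=13: queue=[C,F,G,H] q_used=1 → run C
t=14: queue=[F,G,H,C] q_used=0 → run F
t=15: queue=[G,H,C] q_used=0 → run G
t=16: queue=[H,C] q_used=0 → run H
t=17: queue=[C] q_used=0 → run C
t=18: queue=[C] q_used=1 → run C
t=19: queue=[C] q_used=0 → run C
t=20: queue=[C] q_used=1 → run C
t=21: (idle)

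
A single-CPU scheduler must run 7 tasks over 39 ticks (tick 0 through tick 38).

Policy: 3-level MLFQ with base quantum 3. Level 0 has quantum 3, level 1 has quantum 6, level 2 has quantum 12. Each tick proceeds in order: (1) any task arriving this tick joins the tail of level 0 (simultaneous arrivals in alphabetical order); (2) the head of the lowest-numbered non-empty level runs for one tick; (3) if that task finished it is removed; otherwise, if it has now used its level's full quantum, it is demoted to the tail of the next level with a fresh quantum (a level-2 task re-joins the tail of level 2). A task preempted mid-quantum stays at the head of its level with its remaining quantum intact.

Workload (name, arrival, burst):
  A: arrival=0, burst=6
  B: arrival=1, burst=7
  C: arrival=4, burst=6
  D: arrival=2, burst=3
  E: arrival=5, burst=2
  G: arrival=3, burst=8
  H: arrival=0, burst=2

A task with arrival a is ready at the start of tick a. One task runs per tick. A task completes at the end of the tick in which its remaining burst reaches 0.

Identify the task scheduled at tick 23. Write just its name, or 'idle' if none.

t=0: L0/L1/L2 = AH/-/- → run A
t=1: L0/L1/L2 = AHB/-/- → run A
t=2: L0/L1/L2 = AHBD/-/- → run A
t=3: L0/L1/L2 = HBDG/A/- → run H
t=4: L0/L1/L2 = HBDGC/A/- → run H
t=5: L0/L1/L2 = BDGCE/A/- → run B
t=6: L0/L1/L2 = BDGCE/A/- → run B
t=7: L0/L1/L2 = BDGCE/A/- → run B
t=8: L0/L1/L2 = DGCE/AB/- → run D
t=9: L0/L1/L2 = DGCE/AB/- → run D
t=10: L0/L1/L2 = DGCE/AB/- → run D
t=11: L0/L1/L2 = GCE/AB/- → run G
t=12: L0/L1/L2 = GCE/AB/- → run G
t=13: L0/L1/L2 = GCE/AB/- → run G
t=14: L0/L1/L2 = CE/ABG/- → run C
t=15: L0/L1/L2 = CE/ABG/- → run C
t=16: L0/L1/L2 = CE/ABG/- → run C
t=17: L0/L1/L2 = E/ABGC/- → run E
t=18: L0/L1/L2 = E/ABGC/- → run E
t=19: L0/L1/L2 = -/ABGC/- → run A
t=20: L0/L1/L2 = -/ABGC/- → run A
t=21: L0/L1/L2 = -/ABGC/- → run A
t=22: L0/L1/L2 = -/BGC/- → run B
t=23: L0/L1/L2 = -/BGC/- → run B
t=24: L0/L1/L2 = -/BGC/- → run B
t=25: L0/L1/L2 = -/BGC/- → run B
t=26: L0/L1/L2 = -/GC/- → run G
t=27: L0/L1/L2 = -/GC/- → run G
t=28: L0/L1/L2 = -/GC/- → run G
t=29: L0/L1/L2 = -/GC/- → run G
t=30: L0/L1/L2 = -/GC/- → run G
t=31: L0/L1/L2 = -/C/- → run C
t=32: L0/L1/L2 = -/C/- → run C
t=33: L0/L1/L2 = -/C/- → run C
t=34: (idle)
t=35: (idle)
t=36: (idle)
t=37: (idle)
t=38: (idle)

running at tick 23 = B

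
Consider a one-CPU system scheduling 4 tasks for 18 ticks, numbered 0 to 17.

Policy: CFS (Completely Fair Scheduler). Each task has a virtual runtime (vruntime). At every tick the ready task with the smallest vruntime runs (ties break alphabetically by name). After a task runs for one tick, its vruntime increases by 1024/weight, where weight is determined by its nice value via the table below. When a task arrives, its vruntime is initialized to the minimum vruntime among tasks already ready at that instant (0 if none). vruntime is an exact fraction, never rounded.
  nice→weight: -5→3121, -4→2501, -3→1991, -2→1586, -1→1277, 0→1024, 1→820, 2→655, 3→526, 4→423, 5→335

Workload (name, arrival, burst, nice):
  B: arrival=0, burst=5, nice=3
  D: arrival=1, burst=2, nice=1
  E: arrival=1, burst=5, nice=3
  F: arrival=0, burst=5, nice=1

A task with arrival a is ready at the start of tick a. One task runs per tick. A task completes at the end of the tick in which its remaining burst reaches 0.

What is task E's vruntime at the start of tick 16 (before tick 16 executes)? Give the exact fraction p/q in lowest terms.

vruntime(E, start of tick 16) = 2048/263

t=0: vr[B=0 F=0] → run B
t=1: vr[B=512/263 D=0 E=0 F=0] → run D
t=2: vr[B=512/263 D=256/205 E=0 F=0] → run E
t=3: vr[B=512/263 D=256/205 E=512/263 F=0] → run F
t=4: vr[B=512/263 D=256/205 E=512/263 F=256/205] → run D
t=5: vr[B=512/263 E=512/263 F=256/205] → run F
t=6: vr[B=512/263 E=512/263 F=512/205] → run B
t=7: vr[B=1024/263 E=512/263 F=512/205] → run E
t=8: vr[B=1024/263 E=1024/263 F=512/205] → run F
t=9: vr[B=1024/263 E=1024/263 F=768/205] → run F
t=10: vr[B=1024/263 E=1024/263 F=1024/205] → run B
t=11: vr[B=1536/263 E=1024/263 F=1024/205] → run E
t=12: vr[B=1536/263 E=1536/263 F=1024/205] → run F
t=13: vr[B=1536/263 E=1536/263] → run B
t=14: vr[B=2048/263 E=1536/263] → run E
t=15: vr[B=2048/263 E=2048/263] → run B
t=16: vr[E=2048/263] → run E
t=17: (idle)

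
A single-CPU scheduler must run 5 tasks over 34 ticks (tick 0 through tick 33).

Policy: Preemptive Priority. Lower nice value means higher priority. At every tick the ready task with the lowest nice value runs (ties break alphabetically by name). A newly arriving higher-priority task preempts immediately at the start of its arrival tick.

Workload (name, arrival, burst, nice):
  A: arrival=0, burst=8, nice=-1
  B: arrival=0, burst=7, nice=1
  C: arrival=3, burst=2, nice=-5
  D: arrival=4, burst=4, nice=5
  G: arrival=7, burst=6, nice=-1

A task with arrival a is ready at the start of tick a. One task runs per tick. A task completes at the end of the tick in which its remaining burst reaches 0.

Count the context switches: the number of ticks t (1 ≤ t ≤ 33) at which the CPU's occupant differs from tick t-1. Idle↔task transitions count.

context switches = 6

t=0: ready={A,B} → run A
t=1: ready={A,B} → run A
t=2: ready={A,B} → run A
t=3: ready={A,B,C} → run C
t=4: ready={A,B,C,D} → run C
t=5: ready={A,B,D} → run A
t=6: ready={A,B,D} → run A
t=7: ready={A,B,D,G} → run A
t=8: ready={A,B,D,G} → run A
t=9: ready={A,B,D,G} → run A
t=10: ready={B,D,G} → run G
t=11: ready={B,D,G} → run G
t=12: ready={B,D,G} → run G
t=13: ready={B,D,G} → run G
t=14: ready={B,D,G} → run G
t=15: ready={B,D,G} → run G
t=16: ready={B,D} → run B
t=17: ready={B,D} → run B
t=18: ready={B,D} → run B
t=19: ready={B,D} → run B
t=20: ready={B,D} → run B
t=21: ready={B,D} → run B
t=22: ready={B,D} → run B
t=23: ready={D} → run D
t=24: ready={D} → run D
t=25: ready={D} → run D
t=26: ready={D} → run D
t=27: (idle)
t=28: (idle)
t=29: (idle)
t=30: (idle)
t=31: (idle)
t=32: (idle)
t=33: (idle)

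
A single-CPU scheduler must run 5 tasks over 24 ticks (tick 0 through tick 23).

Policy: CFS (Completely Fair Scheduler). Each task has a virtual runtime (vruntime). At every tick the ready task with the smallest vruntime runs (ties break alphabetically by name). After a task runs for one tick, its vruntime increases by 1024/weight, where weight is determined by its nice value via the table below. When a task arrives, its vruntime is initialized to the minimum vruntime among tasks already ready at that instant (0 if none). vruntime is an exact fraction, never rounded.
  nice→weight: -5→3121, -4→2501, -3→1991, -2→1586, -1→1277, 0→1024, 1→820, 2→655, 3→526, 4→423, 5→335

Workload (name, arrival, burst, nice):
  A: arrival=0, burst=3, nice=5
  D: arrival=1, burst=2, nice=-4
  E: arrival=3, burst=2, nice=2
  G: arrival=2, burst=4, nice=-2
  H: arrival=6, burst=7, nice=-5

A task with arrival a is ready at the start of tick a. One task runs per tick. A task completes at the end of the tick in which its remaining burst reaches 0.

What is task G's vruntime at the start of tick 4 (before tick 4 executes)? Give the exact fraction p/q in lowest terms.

vruntime(G, start of tick 4) = 1024/335

t=0: vr[A=0] → run A
t=1: vr[A=1024/335 D=1024/335] → run A
t=2: vr[A=2048/335 D=1024/335 G=1024/335] → run D
t=3: vr[A=2048/335 D=2904064/837835 E=1024/335 G=1024/335] → run E
t=4: vr[A=2048/335 D=2904064/837835 E=202752/43885 G=1024/335] → run G
t=5: vr[A=2048/335 D=2904064/837835 E=202752/43885 G=983552/265655] → run D
t=6: vr[A=2048/335 E=202752/43885 G=983552/265655 H=983552/265655] → run G
t=7: vr[A=2048/335 E=202752/43885 G=1155072/265655 H=983552/265655] → run H
t=8: vr[A=2048/335 E=202752/43885 G=1155072/265655 H=3341696512/829109255] → run H
t=9: vr[A=2048/335 E=202752/43885 G=1155072/265655 H=3613727232/829109255] → run G
t=10: vr[A=2048/335 E=202752/43885 G=1326592/265655 H=3613727232/829109255] → run H
t=11: vr[A=2048/335 E=202752/43885 G=1326592/265655 H=3885757952/829109255] → run E
t=12: vr[A=2048/335 G=1326592/265655 H=3885757952/829109255] → run H
t=13: vr[A=2048/335 G=1326592/265655 H=4157788672/829109255] → run G
t=14: vr[A=2048/335 H=4157788672/829109255] → run H
t=15: vr[A=2048/335 H=4429819392/829109255] → run H
t=16: vr[A=2048/335 H=4701850112/829109255] → run H
t=17: vr[A=2048/335] → run A
t=18: (idle)
t=19: (idle)
t=20: (idle)
t=21: (idle)
t=22: (idle)
t=23: (idle)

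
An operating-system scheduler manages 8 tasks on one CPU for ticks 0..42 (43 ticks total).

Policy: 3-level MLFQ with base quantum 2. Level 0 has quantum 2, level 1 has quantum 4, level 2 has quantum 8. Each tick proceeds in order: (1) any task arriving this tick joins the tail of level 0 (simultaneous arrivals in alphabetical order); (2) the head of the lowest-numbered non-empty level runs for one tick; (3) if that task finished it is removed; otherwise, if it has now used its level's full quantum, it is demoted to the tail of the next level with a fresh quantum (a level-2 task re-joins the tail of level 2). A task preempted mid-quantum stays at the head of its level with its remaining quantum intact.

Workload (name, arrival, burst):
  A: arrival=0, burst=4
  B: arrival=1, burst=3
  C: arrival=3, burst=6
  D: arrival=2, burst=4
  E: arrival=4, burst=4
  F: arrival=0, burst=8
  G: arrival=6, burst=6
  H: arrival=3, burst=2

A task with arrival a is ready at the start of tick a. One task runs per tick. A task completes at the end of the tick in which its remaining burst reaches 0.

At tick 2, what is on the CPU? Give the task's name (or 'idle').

t=0: L0/L1/L2 = AF/-/- → run A
t=1: L0/L1/L2 = AFB/-/- → run A
t=2: L0/L1/L2 = FBD/A/- → run F
t=3: L0/L1/L2 = FBDCH/A/- → run F
t=4: L0/L1/L2 = BDCHE/AF/- → run B
t=5: L0/L1/L2 = BDCHE/AF/- → run B
t=6: L0/L1/L2 = DCHEG/AFB/- → run D
t=7: L0/L1/L2 = DCHEG/AFB/- → run D
t=8: L0/L1/L2 = CHEG/AFBD/- → run C
t=9: L0/L1/L2 = CHEG/AFBD/- → run C
t=10: L0/L1/L2 = HEG/AFBDC/- → run H
t=11: L0/L1/L2 = HEG/AFBDC/- → run H
t=12: L0/L1/L2 = EG/AFBDC/- → run E
t=13: L0/L1/L2 = EG/AFBDC/- → run E
t=14: L0/L1/L2 = G/AFBDCE/- → run G
t=15: L0/L1/L2 = G/AFBDCE/- → run G
t=16: L0/L1/L2 = -/AFBDCEG/- → run A
t=17: L0/L1/L2 = -/AFBDCEG/- → run A
t=18: L0/L1/L2 = -/FBDCEG/- → run F
t=19: L0/L1/L2 = -/FBDCEG/- → run F
t=20: L0/L1/L2 = -/FBDCEG/- → run F
t=21: L0/L1/L2 = -/FBDCEG/- → run F
t=22: L0/L1/L2 = -/BDCEG/F → run B
t=23: L0/L1/L2 = -/DCEG/F → run D
t=24: L0/L1/L2 = -/DCEG/F → run D
t=25: L0/L1/L2 = -/CEG/F → run C
t=26: L0/L1/L2 = -/CEG/F → run C
t=27: L0/L1/L2 = -/CEG/F → run C
t=28: L0/L1/L2 = -/CEG/F → run C
t=29: L0/L1/L2 = -/EG/F → run E
t=30: L0/L1/L2 = -/EG/F → run E
t=31: L0/L1/L2 = -/G/F → run G
t=32: L0/L1/L2 = -/G/F → run G
t=33: L0/L1/L2 = -/G/F → run G
t=34: L0/L1/L2 = -/G/F → run G
t=35: L0/L1/L2 = -/-/F → run F
t=36: L0/L1/L2 = -/-/F → run F
t=37: (idle)
t=38: (idle)
t=39: (idle)
t=40: (idle)
t=41: (idle)
t=42: (idle)

running at tick 2 = F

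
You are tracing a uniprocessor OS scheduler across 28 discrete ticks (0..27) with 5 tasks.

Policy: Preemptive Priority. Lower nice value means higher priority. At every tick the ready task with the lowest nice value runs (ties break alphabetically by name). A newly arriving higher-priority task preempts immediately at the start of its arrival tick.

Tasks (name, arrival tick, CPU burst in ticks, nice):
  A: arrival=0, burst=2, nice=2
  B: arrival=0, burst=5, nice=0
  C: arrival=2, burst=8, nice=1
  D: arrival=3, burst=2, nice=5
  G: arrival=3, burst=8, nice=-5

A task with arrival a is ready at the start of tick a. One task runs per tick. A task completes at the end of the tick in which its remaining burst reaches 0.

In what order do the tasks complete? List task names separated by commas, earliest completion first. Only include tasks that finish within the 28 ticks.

completion order = G, B, C, A, D

t=0: ready={A,B} → run B
t=1: ready={A,B} → run B
t=2: ready={A,B,C} → run B
t=3: ready={A,B,C,D,G} → run G
t=4: ready={A,B,C,D,G} → run G
t=5: ready={A,B,C,D,G} → run G
t=6: ready={A,B,C,D,G} → run G
t=7: ready={A,B,C,D,G} → run G
t=8: ready={A,B,C,D,G} → run G
t=9: ready={A,B,C,D,G} → run G
t=10: ready={A,B,C,D,G} → run G
t=11: ready={A,B,C,D} → run B
t=12: ready={A,B,C,D} → run B
t=13: ready={A,C,D} → run C
t=14: ready={A,C,D} → run C
t=15: ready={A,C,D} → run C
t=16: ready={A,C,D} → run C
t=17: ready={A,C,D} → run C
t=18: ready={A,C,D} → run C
t=19: ready={A,C,D} → run C
t=20: ready={A,C,D} → run C
t=21: ready={A,D} → run A
t=22: ready={A,D} → run A
t=23: ready={D} → run D
t=24: ready={D} → run D
t=25: (idle)
t=26: (idle)
t=27: (idle)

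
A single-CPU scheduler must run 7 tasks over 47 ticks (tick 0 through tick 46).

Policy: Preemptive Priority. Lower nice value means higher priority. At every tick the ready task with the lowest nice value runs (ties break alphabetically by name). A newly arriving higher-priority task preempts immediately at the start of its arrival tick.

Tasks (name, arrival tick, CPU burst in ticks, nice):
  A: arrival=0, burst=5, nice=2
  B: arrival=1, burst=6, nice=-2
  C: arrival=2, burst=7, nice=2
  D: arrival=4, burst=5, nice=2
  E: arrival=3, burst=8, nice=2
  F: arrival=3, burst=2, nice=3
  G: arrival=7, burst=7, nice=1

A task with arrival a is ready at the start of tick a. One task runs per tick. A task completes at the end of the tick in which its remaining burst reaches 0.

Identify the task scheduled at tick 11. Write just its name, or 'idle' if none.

running at tick 11 = G

t=0: ready={A} → run A
t=1: ready={A,B} → run B
t=2: ready={A,B,C} → run B
t=3: ready={A,B,C,E,F} → run B
t=4: ready={A,B,C,D,E,F} → run B
t=5: ready={A,B,C,D,E,F} → run B
t=6: ready={A,B,C,D,E,F} → run B
t=7: ready={A,C,D,E,F,G} → run G
t=8: ready={A,C,D,E,F,G} → run G
t=9: ready={A,C,D,E,F,G} → run G
t=10: ready={A,C,D,E,F,G} → run G
t=11: ready={A,C,D,E,F,G} → run G
t=12: ready={A,C,D,E,F,G} → run G
t=13: ready={A,C,D,E,F,G} → run G
t=14: ready={A,C,D,E,F} → run A
t=15: ready={A,C,D,E,F} → run A
t=16: ready={A,C,D,E,F} → run A
t=17: ready={A,C,D,E,F} → run A
t=18: ready={C,D,E,F} → run C
t=19: ready={C,D,E,F} → run C
t=20: ready={C,D,E,F} → run C
t=21: ready={C,D,E,F} → run C
t=22: ready={C,D,E,F} → run C
t=23: ready={C,D,E,F} → run C
t=24: ready={C,D,E,F} → run C
t=25: ready={D,E,F} → run D
t=26: ready={D,E,F} → run D
t=27: ready={D,E,F} → run D
t=28: ready={D,E,F} → run D
t=29: ready={D,E,F} → run D
t=30: ready={E,F} → run E
t=31: ready={E,F} → run E
t=32: ready={E,F} → run E
t=33: ready={E,F} → run E
t=34: ready={E,F} → run E
t=35: ready={E,F} → run E
t=36: ready={E,F} → run E
t=37: ready={E,F} → run E
t=38: ready={F} → run F
t=39: ready={F} → run F
t=40: (idle)
t=41: (idle)
t=42: (idle)
t=43: (idle)
t=44: (idle)
t=45: (idle)
t=46: (idle)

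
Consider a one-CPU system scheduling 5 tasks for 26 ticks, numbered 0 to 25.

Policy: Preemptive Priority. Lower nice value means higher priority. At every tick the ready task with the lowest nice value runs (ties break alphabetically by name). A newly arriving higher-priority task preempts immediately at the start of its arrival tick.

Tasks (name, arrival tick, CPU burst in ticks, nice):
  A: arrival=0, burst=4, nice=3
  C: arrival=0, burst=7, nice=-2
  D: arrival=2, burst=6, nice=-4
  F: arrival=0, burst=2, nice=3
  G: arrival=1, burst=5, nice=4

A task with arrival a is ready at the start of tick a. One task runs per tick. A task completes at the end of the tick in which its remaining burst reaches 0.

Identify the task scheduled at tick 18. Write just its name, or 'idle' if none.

t=0: ready={A,C,F} → run C
t=1: ready={A,C,F,G} → run C
t=2: ready={A,C,D,F,G} → run D
t=3: ready={A,C,D,F,G} → run D
t=4: ready={A,C,D,F,G} → run D
t=5: ready={A,C,D,F,G} → run D
t=6: ready={A,C,D,F,G} → run D
t=7: ready={A,C,D,F,G} → run D
t=8: ready={A,C,F,G} → run C
t=9: ready={A,C,F,G} → run C
t=10: ready={A,C,F,G} → run C
t=11: ready={A,C,F,G} → run C
t=12: ready={A,C,F,G} → run C
t=13: ready={A,F,G} → run A
t=14: ready={A,F,G} → run A
t=15: ready={A,F,G} → run A
t=16: ready={A,F,G} → run A
t=17: ready={F,G} → run F
t=18: ready={F,G} → run F
t=19: ready={G} → run G
t=20: ready={G} → run G
t=21: ready={G} → run G
t=22: ready={G} → run G
t=23: ready={G} → run G
t=24: (idle)
t=25: (idle)

running at tick 18 = F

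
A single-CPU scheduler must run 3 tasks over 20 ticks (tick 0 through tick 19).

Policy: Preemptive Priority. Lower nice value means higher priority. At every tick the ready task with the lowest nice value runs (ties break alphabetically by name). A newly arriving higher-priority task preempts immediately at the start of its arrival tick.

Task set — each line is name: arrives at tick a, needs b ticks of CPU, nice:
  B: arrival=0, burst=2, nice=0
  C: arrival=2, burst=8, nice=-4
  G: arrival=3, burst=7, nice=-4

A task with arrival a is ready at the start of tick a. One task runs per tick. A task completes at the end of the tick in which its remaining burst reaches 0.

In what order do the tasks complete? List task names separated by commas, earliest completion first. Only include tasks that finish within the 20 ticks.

completion order = B, C, G

t=0: ready={B} → run B
t=1: ready={B} → run B
t=2: ready={C} → run C
t=3: ready={C,G} → run C
t=4: ready={C,G} → run C
t=5: ready={C,G} → run C
t=6: ready={C,G} → run C
t=7: ready={C,G} → run C
t=8: ready={C,G} → run C
t=9: ready={C,G} → run C
t=10: ready={G} → run G
t=11: ready={G} → run G
t=12: ready={G} → run G
t=13: ready={G} → run G
t=14: ready={G} → run G
t=15: ready={G} → run G
t=16: ready={G} → run G
t=17: (idle)
t=18: (idle)
t=19: (idle)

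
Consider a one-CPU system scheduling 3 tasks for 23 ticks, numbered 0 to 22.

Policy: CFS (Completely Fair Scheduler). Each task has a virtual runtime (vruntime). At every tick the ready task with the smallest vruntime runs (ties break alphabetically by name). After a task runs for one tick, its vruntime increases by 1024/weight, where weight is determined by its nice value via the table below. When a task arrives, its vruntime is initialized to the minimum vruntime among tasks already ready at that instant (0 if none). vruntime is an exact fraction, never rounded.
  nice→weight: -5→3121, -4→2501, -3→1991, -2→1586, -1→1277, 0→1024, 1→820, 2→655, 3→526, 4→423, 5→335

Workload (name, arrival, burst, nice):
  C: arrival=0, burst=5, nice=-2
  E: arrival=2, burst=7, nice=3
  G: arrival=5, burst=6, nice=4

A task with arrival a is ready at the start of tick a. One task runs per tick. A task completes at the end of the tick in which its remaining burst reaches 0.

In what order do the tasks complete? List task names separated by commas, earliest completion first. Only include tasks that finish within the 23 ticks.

completion order = C, E, G

t=0: vr[C=0] → run C
t=1: vr[C=512/793] → run C
t=2: vr[C=1024/793 E=1024/793] → run C
t=3: vr[C=1536/793 E=1024/793] → run E
t=4: vr[C=1536/793 E=675328/208559] → run C
t=5: vr[C=2048/793 E=675328/208559 G=2048/793] → run C
t=6: vr[E=675328/208559 G=2048/793] → run G
t=7: vr[E=675328/208559 G=1678336/335439] → run E
t=8: vr[E=1081344/208559 G=1678336/335439] → run G
t=9: vr[E=1081344/208559 G=2490368/335439] → run E
t=10: vr[E=1487360/208559 G=2490368/335439] → run E
t=11: vr[E=1893376/208559 G=2490368/335439] → run G
t=12: vr[E=1893376/208559 G=1100800/111813] → run E
t=13: vr[E=2299392/208559 G=1100800/111813] → run G
t=14: vr[E=2299392/208559 G=4114432/335439] → run E
t=15: vr[E=2705408/208559 G=4114432/335439] → run G
t=16: vr[E=2705408/208559 G=4926464/335439] → run E
t=17: vr[G=4926464/335439] → run G
t=18: (idle)
t=19: (idle)
t=20: (idle)
t=21: (idle)
t=22: (idle)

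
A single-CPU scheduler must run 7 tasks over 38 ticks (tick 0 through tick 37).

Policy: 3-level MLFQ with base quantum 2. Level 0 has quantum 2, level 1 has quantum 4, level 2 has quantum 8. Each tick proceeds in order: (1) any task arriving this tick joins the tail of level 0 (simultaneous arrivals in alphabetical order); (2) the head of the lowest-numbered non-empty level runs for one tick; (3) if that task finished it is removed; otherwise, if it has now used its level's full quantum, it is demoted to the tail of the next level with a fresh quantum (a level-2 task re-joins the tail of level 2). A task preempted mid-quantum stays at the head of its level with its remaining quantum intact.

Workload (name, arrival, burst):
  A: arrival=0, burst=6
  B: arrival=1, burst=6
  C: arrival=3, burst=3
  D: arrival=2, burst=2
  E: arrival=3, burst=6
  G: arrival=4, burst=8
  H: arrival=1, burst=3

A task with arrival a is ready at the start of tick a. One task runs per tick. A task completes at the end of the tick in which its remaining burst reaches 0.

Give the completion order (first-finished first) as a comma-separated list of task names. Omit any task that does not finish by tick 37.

t=0: L0/L1/L2 = A/-/- → run A
t=1: L0/L1/L2 = ABH/-/- → run A
t=2: L0/L1/L2 = BHD/A/- → run B
t=3: L0/L1/L2 = BHDCE/A/- → run B
t=4: L0/L1/L2 = HDCEG/AB/- → run H
t=5: L0/L1/L2 = HDCEG/AB/- → run H
t=6: L0/L1/L2 = DCEG/ABH/- → run D
t=7: L0/L1/L2 = DCEG/ABH/- → run D
t=8: L0/L1/L2 = CEG/ABH/- → run C
t=9: L0/L1/L2 = CEG/ABH/- → run C
t=10: L0/L1/L2 = EG/ABHC/- → run E
t=11: L0/L1/L2 = EG/ABHC/- → run E
t=12: L0/L1/L2 = G/ABHCE/- → run G
t=13: L0/L1/L2 = G/ABHCE/- → run G
t=14: L0/L1/L2 = -/ABHCEG/- → run A
t=15: L0/L1/L2 = -/ABHCEG/- → run A
t=16: L0/L1/L2 = -/ABHCEG/- → run A
t=17: L0/L1/L2 = -/ABHCEG/- → run A
t=18: L0/L1/L2 = -/BHCEG/- → run B
t=19: L0/L1/L2 = -/BHCEG/- → run B
t=20: L0/L1/L2 = -/BHCEG/- → run B
t=21: L0/L1/L2 = -/BHCEG/- → run B
t=22: L0/L1/L2 = -/HCEG/- → run H
t=23: L0/L1/L2 = -/CEG/- → run C
t=24: L0/L1/L2 = -/EG/- → run E
t=25: L0/L1/L2 = -/EG/- → run E
t=26: L0/L1/L2 = -/EG/- → run E
t=27: L0/L1/L2 = -/EG/- → run E
t=28: L0/L1/L2 = -/G/- → run G
t=29: L0/L1/L2 = -/G/- → run G
t=30: L0/L1/L2 = -/G/- → run G
t=31: L0/L1/L2 = -/G/- → run G
t=32: L0/L1/L2 = -/-/G → run G
t=33: L0/L1/L2 = -/-/G → run G
t=34: (idle)
t=35: (idle)
t=36: (idle)
t=37: (idle)

completion order = D, A, B, H, C, E, G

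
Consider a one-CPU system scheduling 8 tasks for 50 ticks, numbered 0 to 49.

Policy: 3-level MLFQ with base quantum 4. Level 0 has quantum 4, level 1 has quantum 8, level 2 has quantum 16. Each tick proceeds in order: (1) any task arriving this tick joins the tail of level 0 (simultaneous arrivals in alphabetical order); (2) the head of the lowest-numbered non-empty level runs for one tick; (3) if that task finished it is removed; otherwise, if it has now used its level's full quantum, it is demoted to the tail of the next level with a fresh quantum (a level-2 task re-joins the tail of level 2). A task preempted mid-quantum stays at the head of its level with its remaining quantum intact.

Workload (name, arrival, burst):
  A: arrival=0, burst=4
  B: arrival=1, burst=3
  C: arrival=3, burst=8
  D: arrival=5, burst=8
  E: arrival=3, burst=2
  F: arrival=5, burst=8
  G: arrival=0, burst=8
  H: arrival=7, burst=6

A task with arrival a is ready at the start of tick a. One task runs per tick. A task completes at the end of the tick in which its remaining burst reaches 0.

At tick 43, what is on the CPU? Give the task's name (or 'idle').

t=0: L0/L1/L2 = AG/-/- → run A
t=1: L0/L1/L2 = AGB/-/- → run A
t=2: L0/L1/L2 = AGB/-/- → run A
t=3: L0/L1/L2 = AGBCE/-/- → run A
t=4: L0/L1/L2 = GBCE/-/- → run G
t=5: L0/L1/L2 = GBCEDF/-/- → run G
t=6: L0/L1/L2 = GBCEDF/-/- → run G
t=7: L0/L1/L2 = GBCEDFH/-/- → run G
t=8: L0/L1/L2 = BCEDFH/G/- → run B
t=9: L0/L1/L2 = BCEDFH/G/- → run B
t=10: L0/L1/L2 = BCEDFH/G/- → run B
t=11: L0/L1/L2 = CEDFH/G/- → run C
t=12: L0/L1/L2 = CEDFH/G/- → run C
t=13: L0/L1/L2 = CEDFH/G/- → run C
t=14: L0/L1/L2 = CEDFH/G/- → run C
t=15: L0/L1/L2 = EDFH/GC/- → run E
t=16: L0/L1/L2 = EDFH/GC/- → run E
t=17: L0/L1/L2 = DFH/GC/- → run D
t=18: L0/L1/L2 = DFH/GC/- → run D
t=19: L0/L1/L2 = DFH/GC/- → run D
t=20: L0/L1/L2 = DFH/GC/- → run D
t=21: L0/L1/L2 = FH/GCD/- → run F
t=22: L0/L1/L2 = FH/GCD/- → run F
t=23: L0/L1/L2 = FH/GCD/- → run F
t=24: L0/L1/L2 = FH/GCD/- → run F
t=25: L0/L1/L2 = H/GCDF/- → run H
t=26: L0/L1/L2 = H/GCDF/- → run H
t=27: L0/L1/L2 = H/GCDF/- → run H
t=28: L0/L1/L2 = H/GCDF/- → run H
t=29: L0/L1/L2 = -/GCDFH/- → run G
t=30: L0/L1/L2 = -/GCDFH/- → run G
t=31: L0/L1/L2 = -/GCDFH/- → run G
t=32: L0/L1/L2 = -/GCDFH/- → run G
t=33: L0/L1/L2 = -/CDFH/- → run C
t=34: L0/L1/L2 = -/CDFH/- → run C
t=35: L0/L1/L2 = -/CDFH/- → run C
t=36: L0/L1/L2 = -/CDFH/- → run C
t=37: L0/L1/L2 = -/DFH/- → run D
t=38: L0/L1/L2 = -/DFH/- → run D
t=39: L0/L1/L2 = -/DFH/- → run D
t=40: L0/L1/L2 = -/DFH/- → run D
t=41: L0/L1/L2 = -/FH/- → run F
t=42: L0/L1/L2 = -/FH/- → run F
t=43: L0/L1/L2 = -/FH/- → run F
t=44: L0/L1/L2 = -/FH/- → run F
t=45: L0/L1/L2 = -/H/- → run H
t=46: L0/L1/L2 = -/H/- → run H
t=47: (idle)
t=48: (idle)
t=49: (idle)

running at tick 43 = F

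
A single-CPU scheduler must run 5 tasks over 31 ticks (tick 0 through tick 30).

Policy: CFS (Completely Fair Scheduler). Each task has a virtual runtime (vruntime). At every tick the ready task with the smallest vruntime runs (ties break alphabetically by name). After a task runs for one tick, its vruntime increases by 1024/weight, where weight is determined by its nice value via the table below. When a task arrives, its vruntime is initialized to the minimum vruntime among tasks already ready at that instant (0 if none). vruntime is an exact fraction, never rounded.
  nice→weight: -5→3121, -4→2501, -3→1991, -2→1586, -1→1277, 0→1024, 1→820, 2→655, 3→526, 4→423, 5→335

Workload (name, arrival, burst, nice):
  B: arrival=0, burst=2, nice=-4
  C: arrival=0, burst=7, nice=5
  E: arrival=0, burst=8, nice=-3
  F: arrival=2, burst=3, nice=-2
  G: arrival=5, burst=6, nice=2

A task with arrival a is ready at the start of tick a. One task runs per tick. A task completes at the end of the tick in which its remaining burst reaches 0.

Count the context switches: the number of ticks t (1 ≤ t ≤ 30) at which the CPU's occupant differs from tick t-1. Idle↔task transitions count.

t=0: vr[B=0 C=0 E=0] → run B
t=1: vr[B=1024/2501 C=0 E=0] → run C
t=2: vr[B=1024/2501 C=1024/335 E=0 F=0] → run E
t=3: vr[B=1024/2501 C=1024/335 E=1024/1991 F=0] → run F
t=4: vr[B=1024/2501 C=1024/335 E=1024/1991 F=512/793] → run B
t=5: vr[C=1024/335 E=1024/1991 F=512/793 G=1024/1991] → run E
t=6: vr[C=1024/335 E=2048/1991 F=512/793 G=1024/1991] → run G
t=7: vr[C=1024/335 E=2048/1991 F=512/793 G=2709504/1304105] → run F
t=8: vr[C=1024/335 E=2048/1991 F=1024/793 G=2709504/1304105] → run E
t=9: vr[C=1024/335 E=3072/1991 F=1024/793 G=2709504/1304105] → run F
t=10: vr[C=1024/335 E=3072/1991 G=2709504/1304105] → run E
t=11: vr[C=1024/335 E=4096/1991 G=2709504/1304105] → run E
t=12: vr[C=1024/335 E=5120/1991 G=2709504/1304105] → run G
t=13: vr[C=1024/335 E=5120/1991 G=4748288/1304105] → run E
t=14: vr[C=1024/335 E=6144/1991 G=4748288/1304105] → run C
t=15: vr[C=2048/335 E=6144/1991 G=4748288/1304105] → run E
t=16: vr[C=2048/335 E=7168/1991 G=4748288/1304105] → run E
t=17: vr[C=2048/335 G=4748288/1304105] → run G
t=18: vr[C=2048/335 G=6787072/1304105] → run G
t=19: vr[C=2048/335 G=8825856/1304105] → run C
t=20: vr[C=3072/335 G=8825856/1304105] → run G
t=21: vr[C=3072/335 G=2172928/260821] → run G
t=22: vr[C=3072/335] → run C
t=23: vr[C=4096/335] → run C
t=24: vr[C=1024/67] → run C
t=25: vr[C=6144/335] → run C
t=26: (idle)
t=27: (idle)
t=28: (idle)
t=29: (idle)
t=30: (idle)

context switches = 19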